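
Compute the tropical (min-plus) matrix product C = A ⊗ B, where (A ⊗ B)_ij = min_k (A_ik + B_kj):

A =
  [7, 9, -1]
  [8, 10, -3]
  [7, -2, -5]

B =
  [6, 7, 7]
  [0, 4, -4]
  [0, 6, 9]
A ⊗ B =
  [-1, 5, 5]
  [-3, 3, 6]
  [-5, 1, -6]

Apply the min-plus product entry-by-entry:
  C[0][0] = min over k of (A[0][0] + B[0][0] = 7 + 6 = 13, A[0][1] + B[1][0] = 9 + 0 = 9, A[0][2] + B[2][0] = -1 + 0 = -1) = -1 (attained at k = 2)
  C[0][1] = min over k of (A[0][0] + B[0][1] = 7 + 7 = 14, A[0][1] + B[1][1] = 9 + 4 = 13, A[0][2] + B[2][1] = -1 + 6 = 5) = 5 (attained at k = 2)
  C[0][2] = min over k of (A[0][0] + B[0][2] = 7 + 7 = 14, A[0][1] + B[1][2] = 9 + -4 = 5, A[0][2] + B[2][2] = -1 + 9 = 8) = 5 (attained at k = 1)
  C[1][0] = min over k of (A[1][0] + B[0][0] = 8 + 6 = 14, A[1][1] + B[1][0] = 10 + 0 = 10, A[1][2] + B[2][0] = -3 + 0 = -3) = -3 (attained at k = 2)
  C[1][1] = min over k of (A[1][0] + B[0][1] = 8 + 7 = 15, A[1][1] + B[1][1] = 10 + 4 = 14, A[1][2] + B[2][1] = -3 + 6 = 3) = 3 (attained at k = 2)
  C[1][2] = min over k of (A[1][0] + B[0][2] = 8 + 7 = 15, A[1][1] + B[1][2] = 10 + -4 = 6, A[1][2] + B[2][2] = -3 + 9 = 6) = 6 (attained at k = 1)
  C[2][0] = min over k of (A[2][0] + B[0][0] = 7 + 6 = 13, A[2][1] + B[1][0] = -2 + 0 = -2, A[2][2] + B[2][0] = -5 + 0 = -5) = -5 (attained at k = 2)
  C[2][1] = min over k of (A[2][0] + B[0][1] = 7 + 7 = 14, A[2][1] + B[1][1] = -2 + 4 = 2, A[2][2] + B[2][1] = -5 + 6 = 1) = 1 (attained at k = 2)
  C[2][2] = min over k of (A[2][0] + B[0][2] = 7 + 7 = 14, A[2][1] + B[1][2] = -2 + -4 = -6, A[2][2] + B[2][2] = -5 + 9 = 4) = -6 (attained at k = 1)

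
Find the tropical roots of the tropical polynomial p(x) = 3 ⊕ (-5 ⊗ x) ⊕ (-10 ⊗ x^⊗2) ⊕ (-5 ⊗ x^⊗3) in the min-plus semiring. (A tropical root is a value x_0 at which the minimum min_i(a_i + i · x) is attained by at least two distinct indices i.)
Roots: {-5, 5, 8}

Each tropical root is a break point of the lower envelope of the lines y = a_i + i · x (there are 4 lines, with slopes 0, 1, ..., 3). Only the lines that attain the minimum somewhere contribute to roots; other lines are dominated. Here the surviving (envelope) indices are i = 3, i = 2, i = 1, i = 0.
Intersections between consecutive envelope lines give the roots: for adjacent envelope indices i < j the intersection is x = (a_i − a_j) / (j − i). Reading off the sorted break points: {-5, 5, 8}.
Verification: at each break x_0, at least two indices attain the minimum of min_i(a_i + i · x_0).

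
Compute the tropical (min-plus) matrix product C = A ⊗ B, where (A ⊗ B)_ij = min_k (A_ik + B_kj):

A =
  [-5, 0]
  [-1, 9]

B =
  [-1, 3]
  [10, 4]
A ⊗ B =
  [-6, -2]
  [-2, 2]

Apply the min-plus product entry-by-entry:
  C[0][0] = min over k of (A[0][0] + B[0][0] = -5 + -1 = -6, A[0][1] + B[1][0] = 0 + 10 = 10) = -6 (attained at k = 0)
  C[0][1] = min over k of (A[0][0] + B[0][1] = -5 + 3 = -2, A[0][1] + B[1][1] = 0 + 4 = 4) = -2 (attained at k = 0)
  C[1][0] = min over k of (A[1][0] + B[0][0] = -1 + -1 = -2, A[1][1] + B[1][0] = 9 + 10 = 19) = -2 (attained at k = 0)
  C[1][1] = min over k of (A[1][0] + B[0][1] = -1 + 3 = 2, A[1][1] + B[1][1] = 9 + 4 = 13) = 2 (attained at k = 0)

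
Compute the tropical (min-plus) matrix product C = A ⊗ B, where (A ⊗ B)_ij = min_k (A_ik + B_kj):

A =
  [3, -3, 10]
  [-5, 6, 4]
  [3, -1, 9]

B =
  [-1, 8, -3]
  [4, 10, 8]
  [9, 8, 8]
A ⊗ B =
  [1, 7, 0]
  [-6, 3, -8]
  [2, 9, 0]

Apply the min-plus product entry-by-entry:
  C[0][0] = min over k of (A[0][0] + B[0][0] = 3 + -1 = 2, A[0][1] + B[1][0] = -3 + 4 = 1, A[0][2] + B[2][0] = 10 + 9 = 19) = 1 (attained at k = 1)
  C[0][1] = min over k of (A[0][0] + B[0][1] = 3 + 8 = 11, A[0][1] + B[1][1] = -3 + 10 = 7, A[0][2] + B[2][1] = 10 + 8 = 18) = 7 (attained at k = 1)
  C[0][2] = min over k of (A[0][0] + B[0][2] = 3 + -3 = 0, A[0][1] + B[1][2] = -3 + 8 = 5, A[0][2] + B[2][2] = 10 + 8 = 18) = 0 (attained at k = 0)
  C[1][0] = min over k of (A[1][0] + B[0][0] = -5 + -1 = -6, A[1][1] + B[1][0] = 6 + 4 = 10, A[1][2] + B[2][0] = 4 + 9 = 13) = -6 (attained at k = 0)
  C[1][1] = min over k of (A[1][0] + B[0][1] = -5 + 8 = 3, A[1][1] + B[1][1] = 6 + 10 = 16, A[1][2] + B[2][1] = 4 + 8 = 12) = 3 (attained at k = 0)
  C[1][2] = min over k of (A[1][0] + B[0][2] = -5 + -3 = -8, A[1][1] + B[1][2] = 6 + 8 = 14, A[1][2] + B[2][2] = 4 + 8 = 12) = -8 (attained at k = 0)
  C[2][0] = min over k of (A[2][0] + B[0][0] = 3 + -1 = 2, A[2][1] + B[1][0] = -1 + 4 = 3, A[2][2] + B[2][0] = 9 + 9 = 18) = 2 (attained at k = 0)
  C[2][1] = min over k of (A[2][0] + B[0][1] = 3 + 8 = 11, A[2][1] + B[1][1] = -1 + 10 = 9, A[2][2] + B[2][1] = 9 + 8 = 17) = 9 (attained at k = 1)
  C[2][2] = min over k of (A[2][0] + B[0][2] = 3 + -3 = 0, A[2][1] + B[1][2] = -1 + 8 = 7, A[2][2] + B[2][2] = 9 + 8 = 17) = 0 (attained at k = 0)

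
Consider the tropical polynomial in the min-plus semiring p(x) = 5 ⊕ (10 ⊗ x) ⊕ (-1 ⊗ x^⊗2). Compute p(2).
p(2) = 3

A tropical monomial a ⊗ x^⊗i evaluates to a + i · x. Evaluating each term at x = 2:
  Term 0 contributes 5 + 0 · 2 = 5
  Term 1 contributes 10 + 1 · 2 = 12
  Term 2 contributes -1 + 2 · 2 = 3
p(2) = ⊕ of these = min[5, 12, 3] = 3.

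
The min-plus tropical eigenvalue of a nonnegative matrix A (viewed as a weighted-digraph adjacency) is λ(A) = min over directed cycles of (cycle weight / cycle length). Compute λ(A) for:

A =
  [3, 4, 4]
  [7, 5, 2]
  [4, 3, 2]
λ(A) = 2

Enumerate directed cycles and compute their means (weight / length). Sample:
  cycle 0 → 0: weight = 3, length = 1, mean = 3/1 ≈ 3.000
  cycle 1 → 1: weight = 5, length = 1, mean = 5/1 ≈ 5.000
  cycle 2 → 2: weight = 2, length = 1, mean = 2/1 ≈ 2.000
  cycle 0 → 1 → 0: weight = 11, length = 2, mean = 11/2 ≈ 5.500
  cycle 0 → 2 → 0: weight = 8, length = 2, mean = 8/2 ≈ 4.000
  cycle 1 → 0 → 1: weight = 11, length = 2, mean = 11/2 ≈ 5.500
Minimum mean = 2.000, attained e.g. along the cycle 2 → 2 with weight 2 and length 1. So λ(A) = 2/1 = 2.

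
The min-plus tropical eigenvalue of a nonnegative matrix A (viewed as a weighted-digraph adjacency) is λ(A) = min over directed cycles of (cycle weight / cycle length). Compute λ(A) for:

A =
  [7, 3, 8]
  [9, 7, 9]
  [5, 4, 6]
λ(A) = 17/3

Enumerate directed cycles and compute their means (weight / length). Sample:
  cycle 0 → 0: weight = 7, length = 1, mean = 7/1 ≈ 7.000
  cycle 1 → 1: weight = 7, length = 1, mean = 7/1 ≈ 7.000
  cycle 2 → 2: weight = 6, length = 1, mean = 6/1 ≈ 6.000
  cycle 0 → 1 → 0: weight = 12, length = 2, mean = 12/2 ≈ 6.000
  cycle 0 → 2 → 0: weight = 13, length = 2, mean = 13/2 ≈ 6.500
  cycle 1 → 0 → 1: weight = 12, length = 2, mean = 12/2 ≈ 6.000
Minimum mean = 5.667, attained e.g. along the cycle 0 → 1 → 2 → 0 with weight 17 and length 3. So λ(A) = 17/3 = 17/3.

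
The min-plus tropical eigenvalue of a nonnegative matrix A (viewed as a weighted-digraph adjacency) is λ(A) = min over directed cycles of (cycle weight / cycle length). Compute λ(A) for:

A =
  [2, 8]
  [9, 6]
λ(A) = 2

Enumerate directed cycles and compute their means (weight / length). Sample:
  cycle 0 → 0: weight = 2, length = 1, mean = 2/1 ≈ 2.000
  cycle 1 → 1: weight = 6, length = 1, mean = 6/1 ≈ 6.000
  cycle 0 → 1 → 0: weight = 17, length = 2, mean = 17/2 ≈ 8.500
  cycle 1 → 0 → 1: weight = 17, length = 2, mean = 17/2 ≈ 8.500
Minimum mean = 2.000, attained e.g. along the cycle 0 → 0 with weight 2 and length 1. So λ(A) = 2/1 = 2.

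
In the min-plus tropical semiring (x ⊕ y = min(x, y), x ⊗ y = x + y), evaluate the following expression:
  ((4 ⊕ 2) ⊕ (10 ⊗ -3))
((4 ⊕ 2) ⊕ (10 ⊗ -3)) = 2

Expand innermost to outermost. Recall ⊕ takes the minimum of its arguments and ⊗ takes their sum. Working out the expression ((4 ⊕ 2) ⊕ (10 ⊗ -3)) gives 2.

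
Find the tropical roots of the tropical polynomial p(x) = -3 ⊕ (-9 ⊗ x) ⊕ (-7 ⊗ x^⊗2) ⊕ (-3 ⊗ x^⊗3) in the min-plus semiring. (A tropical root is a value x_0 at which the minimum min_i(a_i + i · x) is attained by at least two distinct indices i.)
Roots: {-4, -2, 6}

Each tropical root is a break point of the lower envelope of the lines y = a_i + i · x (there are 4 lines, with slopes 0, 1, ..., 3). Only the lines that attain the minimum somewhere contribute to roots; other lines are dominated. Here the surviving (envelope) indices are i = 3, i = 2, i = 1, i = 0.
Intersections between consecutive envelope lines give the roots: for adjacent envelope indices i < j the intersection is x = (a_i − a_j) / (j − i). Reading off the sorted break points: {-4, -2, 6}.
Verification: at each break x_0, at least two indices attain the minimum of min_i(a_i + i · x_0).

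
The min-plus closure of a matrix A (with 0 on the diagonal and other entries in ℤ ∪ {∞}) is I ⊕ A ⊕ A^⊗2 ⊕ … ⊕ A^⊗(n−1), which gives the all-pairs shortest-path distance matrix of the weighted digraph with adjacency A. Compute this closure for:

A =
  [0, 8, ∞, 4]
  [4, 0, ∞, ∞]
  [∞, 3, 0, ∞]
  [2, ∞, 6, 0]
Closure =
  [0, 8, 10, 4]
  [4, 0, 14, 8]
  [7, 3, 0, 11]
  [2, 9, 6, 0]

This is the Floyd-Warshall all-pairs shortest-path computation. For each intermediate vertex k = 0, 1, …, 3, update dist[i][j] ← min(dist[i][j], dist[i][k] + dist[k][j]). The final matrix gives, for each (i, j), the minimum total weight of any directed path from i to j (possibly empty when i = j).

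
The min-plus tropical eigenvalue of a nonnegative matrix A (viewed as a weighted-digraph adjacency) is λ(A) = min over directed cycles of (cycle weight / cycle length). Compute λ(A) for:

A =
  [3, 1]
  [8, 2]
λ(A) = 2

Enumerate directed cycles and compute their means (weight / length). Sample:
  cycle 0 → 0: weight = 3, length = 1, mean = 3/1 ≈ 3.000
  cycle 1 → 1: weight = 2, length = 1, mean = 2/1 ≈ 2.000
  cycle 0 → 1 → 0: weight = 9, length = 2, mean = 9/2 ≈ 4.500
  cycle 1 → 0 → 1: weight = 9, length = 2, mean = 9/2 ≈ 4.500
Minimum mean = 2.000, attained e.g. along the cycle 1 → 1 with weight 2 and length 1. So λ(A) = 2/1 = 2.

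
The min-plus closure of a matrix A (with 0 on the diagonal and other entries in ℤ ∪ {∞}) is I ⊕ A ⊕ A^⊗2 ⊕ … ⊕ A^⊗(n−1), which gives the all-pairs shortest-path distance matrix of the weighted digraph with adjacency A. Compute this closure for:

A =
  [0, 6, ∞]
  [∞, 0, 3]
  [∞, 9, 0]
Closure =
  [0, 6, 9]
  [∞, 0, 3]
  [∞, 9, 0]

This is the Floyd-Warshall all-pairs shortest-path computation. For each intermediate vertex k = 0, 1, …, 2, update dist[i][j] ← min(dist[i][j], dist[i][k] + dist[k][j]). The final matrix gives, for each (i, j), the minimum total weight of any directed path from i to j (possibly empty when i = j).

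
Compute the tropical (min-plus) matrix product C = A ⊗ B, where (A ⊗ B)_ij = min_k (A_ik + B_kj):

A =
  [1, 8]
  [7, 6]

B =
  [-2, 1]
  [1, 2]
A ⊗ B =
  [-1, 2]
  [5, 8]

Apply the min-plus product entry-by-entry:
  C[0][0] = min over k of (A[0][0] + B[0][0] = 1 + -2 = -1, A[0][1] + B[1][0] = 8 + 1 = 9) = -1 (attained at k = 0)
  C[0][1] = min over k of (A[0][0] + B[0][1] = 1 + 1 = 2, A[0][1] + B[1][1] = 8 + 2 = 10) = 2 (attained at k = 0)
  C[1][0] = min over k of (A[1][0] + B[0][0] = 7 + -2 = 5, A[1][1] + B[1][0] = 6 + 1 = 7) = 5 (attained at k = 0)
  C[1][1] = min over k of (A[1][0] + B[0][1] = 7 + 1 = 8, A[1][1] + B[1][1] = 6 + 2 = 8) = 8 (attained at k = 0)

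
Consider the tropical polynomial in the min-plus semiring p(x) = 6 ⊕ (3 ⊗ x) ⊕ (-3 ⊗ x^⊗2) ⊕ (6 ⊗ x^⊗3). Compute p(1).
p(1) = -1

A tropical monomial a ⊗ x^⊗i evaluates to a + i · x. Evaluating each term at x = 1:
  Term 0 contributes 6 + 0 · 1 = 6
  Term 1 contributes 3 + 1 · 1 = 4
  Term 2 contributes -3 + 2 · 1 = -1
  Term 3 contributes 6 + 3 · 1 = 9
p(1) = ⊕ of these = min[6, 4, -1, 9] = -1.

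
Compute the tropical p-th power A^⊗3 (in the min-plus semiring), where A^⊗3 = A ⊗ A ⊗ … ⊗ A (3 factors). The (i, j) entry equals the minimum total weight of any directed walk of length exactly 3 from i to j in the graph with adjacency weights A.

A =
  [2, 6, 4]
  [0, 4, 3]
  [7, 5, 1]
A^⊗3 =
  [6, 10, 6]
  [4, 8, 5]
  [6, 7, 3]

Each entry (A^⊗3)_ij equals the minimum over all length-3 walks i = v_0 → v_1 → … → v_3 = j of Σ_t A[v_t][v_{t+1}]. For example, for (i, j) = (0, 2) we minimise over 9 possible intermediate vertex sequences; the minimum is 6, attained along the walk 0 → 2 → 2 → 2.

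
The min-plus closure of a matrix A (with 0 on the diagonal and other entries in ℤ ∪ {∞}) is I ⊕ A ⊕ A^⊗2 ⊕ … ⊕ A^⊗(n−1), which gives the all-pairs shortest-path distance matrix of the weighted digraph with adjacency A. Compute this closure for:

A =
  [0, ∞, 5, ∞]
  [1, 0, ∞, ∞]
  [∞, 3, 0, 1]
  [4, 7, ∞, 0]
Closure =
  [0, 8, 5, 6]
  [1, 0, 6, 7]
  [4, 3, 0, 1]
  [4, 7, 9, 0]

This is the Floyd-Warshall all-pairs shortest-path computation. For each intermediate vertex k = 0, 1, …, 3, update dist[i][j] ← min(dist[i][j], dist[i][k] + dist[k][j]). The final matrix gives, for each (i, j), the minimum total weight of any directed path from i to j (possibly empty when i = j).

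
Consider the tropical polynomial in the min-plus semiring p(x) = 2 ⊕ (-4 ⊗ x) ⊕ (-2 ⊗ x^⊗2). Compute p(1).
p(1) = -3

A tropical monomial a ⊗ x^⊗i evaluates to a + i · x. Evaluating each term at x = 1:
  Term 0 contributes 2 + 0 · 1 = 2
  Term 1 contributes -4 + 1 · 1 = -3
  Term 2 contributes -2 + 2 · 1 = 0
p(1) = ⊕ of these = min[2, -3, 0] = -3.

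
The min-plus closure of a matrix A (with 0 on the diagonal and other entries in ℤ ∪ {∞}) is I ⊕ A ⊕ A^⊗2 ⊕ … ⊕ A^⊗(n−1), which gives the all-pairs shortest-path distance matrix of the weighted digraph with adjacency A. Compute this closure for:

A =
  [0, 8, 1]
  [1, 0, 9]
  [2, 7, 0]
Closure =
  [0, 8, 1]
  [1, 0, 2]
  [2, 7, 0]

This is the Floyd-Warshall all-pairs shortest-path computation. For each intermediate vertex k = 0, 1, …, 2, update dist[i][j] ← min(dist[i][j], dist[i][k] + dist[k][j]). The final matrix gives, for each (i, j), the minimum total weight of any directed path from i to j (possibly empty when i = j).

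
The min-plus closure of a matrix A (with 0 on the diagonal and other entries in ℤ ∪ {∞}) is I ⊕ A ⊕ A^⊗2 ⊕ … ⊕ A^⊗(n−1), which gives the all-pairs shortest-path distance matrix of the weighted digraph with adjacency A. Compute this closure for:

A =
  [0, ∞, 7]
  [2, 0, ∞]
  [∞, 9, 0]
Closure =
  [0, 16, 7]
  [2, 0, 9]
  [11, 9, 0]

This is the Floyd-Warshall all-pairs shortest-path computation. For each intermediate vertex k = 0, 1, …, 2, update dist[i][j] ← min(dist[i][j], dist[i][k] + dist[k][j]). The final matrix gives, for each (i, j), the minimum total weight of any directed path from i to j (possibly empty when i = j).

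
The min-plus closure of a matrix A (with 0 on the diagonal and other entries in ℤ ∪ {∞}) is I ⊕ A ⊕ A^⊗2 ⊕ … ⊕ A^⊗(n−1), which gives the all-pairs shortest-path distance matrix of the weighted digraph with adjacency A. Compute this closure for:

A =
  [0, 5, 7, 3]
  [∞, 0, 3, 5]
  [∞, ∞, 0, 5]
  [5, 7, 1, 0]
Closure =
  [0, 5, 4, 3]
  [10, 0, 3, 5]
  [10, 12, 0, 5]
  [5, 7, 1, 0]

This is the Floyd-Warshall all-pairs shortest-path computation. For each intermediate vertex k = 0, 1, …, 3, update dist[i][j] ← min(dist[i][j], dist[i][k] + dist[k][j]). The final matrix gives, for each (i, j), the minimum total weight of any directed path from i to j (possibly empty when i = j).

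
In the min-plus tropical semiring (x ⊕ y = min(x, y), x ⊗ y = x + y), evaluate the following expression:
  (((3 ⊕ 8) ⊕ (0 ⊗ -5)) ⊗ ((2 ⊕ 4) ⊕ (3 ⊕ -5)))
(((3 ⊕ 8) ⊕ (0 ⊗ -5)) ⊗ ((2 ⊕ 4) ⊕ (3 ⊕ -5))) = -10

Expand innermost to outermost. Recall ⊕ takes the minimum of its arguments and ⊗ takes their sum. Working out the expression (((3 ⊕ 8) ⊕ (0 ⊗ -5)) ⊗ ((2 ⊕ 4) ⊕ (3 ⊕ -5))) gives -10.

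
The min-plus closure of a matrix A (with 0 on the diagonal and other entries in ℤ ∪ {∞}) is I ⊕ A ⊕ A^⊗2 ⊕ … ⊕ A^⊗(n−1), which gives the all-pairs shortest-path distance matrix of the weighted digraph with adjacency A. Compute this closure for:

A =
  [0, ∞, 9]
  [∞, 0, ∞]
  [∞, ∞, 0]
Closure =
  [0, ∞, 9]
  [∞, 0, ∞]
  [∞, ∞, 0]

This is the Floyd-Warshall all-pairs shortest-path computation. For each intermediate vertex k = 0, 1, …, 2, update dist[i][j] ← min(dist[i][j], dist[i][k] + dist[k][j]). The final matrix gives, for each (i, j), the minimum total weight of any directed path from i to j (possibly empty when i = j).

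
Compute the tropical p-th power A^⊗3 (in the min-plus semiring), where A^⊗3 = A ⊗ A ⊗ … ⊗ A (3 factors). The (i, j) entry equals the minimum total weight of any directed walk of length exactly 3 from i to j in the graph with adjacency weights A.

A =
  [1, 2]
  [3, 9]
A^⊗3 =
  [3, 4]
  [5, 6]

Each entry (A^⊗3)_ij equals the minimum over all length-3 walks i = v_0 → v_1 → … → v_3 = j of Σ_t A[v_t][v_{t+1}]. For example, for (i, j) = (0, 1) we minimise over 4 possible intermediate vertex sequences; the minimum is 4, attained along the walk 0 → 0 → 0 → 1.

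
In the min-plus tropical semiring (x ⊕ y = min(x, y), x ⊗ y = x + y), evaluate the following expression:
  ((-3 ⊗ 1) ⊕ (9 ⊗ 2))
((-3 ⊗ 1) ⊕ (9 ⊗ 2)) = -2

Expand innermost to outermost. Recall ⊕ takes the minimum of its arguments and ⊗ takes their sum. Working out the expression ((-3 ⊗ 1) ⊕ (9 ⊗ 2)) gives -2.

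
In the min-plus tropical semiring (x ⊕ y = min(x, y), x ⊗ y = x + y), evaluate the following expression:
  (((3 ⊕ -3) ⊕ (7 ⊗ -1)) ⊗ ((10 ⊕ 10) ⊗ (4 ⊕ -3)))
(((3 ⊕ -3) ⊕ (7 ⊗ -1)) ⊗ ((10 ⊕ 10) ⊗ (4 ⊕ -3))) = 4

Expand innermost to outermost. Recall ⊕ takes the minimum of its arguments and ⊗ takes their sum. Working out the expression (((3 ⊕ -3) ⊕ (7 ⊗ -1)) ⊗ ((10 ⊕ 10) ⊗ (4 ⊕ -3))) gives 4.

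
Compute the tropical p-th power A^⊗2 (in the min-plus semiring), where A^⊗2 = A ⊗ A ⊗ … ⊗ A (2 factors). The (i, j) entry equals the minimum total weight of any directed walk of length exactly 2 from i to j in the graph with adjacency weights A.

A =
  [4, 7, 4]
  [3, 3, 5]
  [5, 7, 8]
A^⊗2 =
  [8, 10, 8]
  [6, 6, 7]
  [9, 10, 9]

Each entry (A^⊗2)_ij equals the minimum over all length-2 walks i = v_0 → v_1 → … → v_2 = j of Σ_t A[v_t][v_{t+1}]. For example, for (i, j) = (0, 2) we minimise over 3 possible intermediate vertex sequences; the minimum is 8, attained along the walk 0 → 0 → 2.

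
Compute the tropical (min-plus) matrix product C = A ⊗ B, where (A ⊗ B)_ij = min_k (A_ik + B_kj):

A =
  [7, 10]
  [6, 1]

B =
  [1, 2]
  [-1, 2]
A ⊗ B =
  [8, 9]
  [0, 3]

Apply the min-plus product entry-by-entry:
  C[0][0] = min over k of (A[0][0] + B[0][0] = 7 + 1 = 8, A[0][1] + B[1][0] = 10 + -1 = 9) = 8 (attained at k = 0)
  C[0][1] = min over k of (A[0][0] + B[0][1] = 7 + 2 = 9, A[0][1] + B[1][1] = 10 + 2 = 12) = 9 (attained at k = 0)
  C[1][0] = min over k of (A[1][0] + B[0][0] = 6 + 1 = 7, A[1][1] + B[1][0] = 1 + -1 = 0) = 0 (attained at k = 1)
  C[1][1] = min over k of (A[1][0] + B[0][1] = 6 + 2 = 8, A[1][1] + B[1][1] = 1 + 2 = 3) = 3 (attained at k = 1)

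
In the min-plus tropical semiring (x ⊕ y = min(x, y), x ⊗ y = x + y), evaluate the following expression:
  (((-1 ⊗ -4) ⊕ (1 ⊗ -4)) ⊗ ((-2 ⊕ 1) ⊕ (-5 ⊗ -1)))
(((-1 ⊗ -4) ⊕ (1 ⊗ -4)) ⊗ ((-2 ⊕ 1) ⊕ (-5 ⊗ -1))) = -11

Expand innermost to outermost. Recall ⊕ takes the minimum of its arguments and ⊗ takes their sum. Working out the expression (((-1 ⊗ -4) ⊕ (1 ⊗ -4)) ⊗ ((-2 ⊕ 1) ⊕ (-5 ⊗ -1))) gives -11.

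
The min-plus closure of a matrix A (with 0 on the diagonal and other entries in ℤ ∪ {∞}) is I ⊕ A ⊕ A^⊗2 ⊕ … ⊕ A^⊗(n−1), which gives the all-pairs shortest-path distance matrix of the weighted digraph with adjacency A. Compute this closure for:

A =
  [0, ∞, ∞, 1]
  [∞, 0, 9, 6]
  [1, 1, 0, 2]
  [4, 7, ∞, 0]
Closure =
  [0, 8, 17, 1]
  [10, 0, 9, 6]
  [1, 1, 0, 2]
  [4, 7, 16, 0]

This is the Floyd-Warshall all-pairs shortest-path computation. For each intermediate vertex k = 0, 1, …, 3, update dist[i][j] ← min(dist[i][j], dist[i][k] + dist[k][j]). The final matrix gives, for each (i, j), the minimum total weight of any directed path from i to j (possibly empty when i = j).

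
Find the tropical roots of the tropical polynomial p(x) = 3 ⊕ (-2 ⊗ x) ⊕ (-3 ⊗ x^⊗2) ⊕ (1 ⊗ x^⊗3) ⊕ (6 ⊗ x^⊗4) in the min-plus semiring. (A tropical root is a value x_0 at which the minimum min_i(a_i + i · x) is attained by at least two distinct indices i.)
Roots: {-5, -4, 1, 5}

Each tropical root is a break point of the lower envelope of the lines y = a_i + i · x (there are 5 lines, with slopes 0, 1, ..., 4). Only the lines that attain the minimum somewhere contribute to roots; other lines are dominated. Here the surviving (envelope) indices are i = 4, i = 3, i = 2, i = 1, i = 0.
Intersections between consecutive envelope lines give the roots: for adjacent envelope indices i < j the intersection is x = (a_i − a_j) / (j − i). Reading off the sorted break points: {-5, -4, 1, 5}.
Verification: at each break x_0, at least two indices attain the minimum of min_i(a_i + i · x_0).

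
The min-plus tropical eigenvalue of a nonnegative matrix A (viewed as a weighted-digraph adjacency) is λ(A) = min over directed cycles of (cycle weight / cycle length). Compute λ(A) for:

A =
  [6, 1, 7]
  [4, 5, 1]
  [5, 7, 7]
λ(A) = 7/3

Enumerate directed cycles and compute their means (weight / length). Sample:
  cycle 0 → 0: weight = 6, length = 1, mean = 6/1 ≈ 6.000
  cycle 1 → 1: weight = 5, length = 1, mean = 5/1 ≈ 5.000
  cycle 2 → 2: weight = 7, length = 1, mean = 7/1 ≈ 7.000
  cycle 0 → 1 → 0: weight = 5, length = 2, mean = 5/2 ≈ 2.500
  cycle 0 → 2 → 0: weight = 12, length = 2, mean = 12/2 ≈ 6.000
  cycle 1 → 0 → 1: weight = 5, length = 2, mean = 5/2 ≈ 2.500
Minimum mean = 2.333, attained e.g. along the cycle 0 → 1 → 2 → 0 with weight 7 and length 3. So λ(A) = 7/3 = 7/3.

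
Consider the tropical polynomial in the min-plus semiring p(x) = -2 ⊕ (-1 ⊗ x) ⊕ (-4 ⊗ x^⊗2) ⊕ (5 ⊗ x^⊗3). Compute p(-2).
p(-2) = -8

A tropical monomial a ⊗ x^⊗i evaluates to a + i · x. Evaluating each term at x = -2:
  Term 0 contributes -2 + 0 · -2 = -2
  Term 1 contributes -1 + 1 · -2 = -3
  Term 2 contributes -4 + 2 · -2 = -8
  Term 3 contributes 5 + 3 · -2 = -1
p(-2) = ⊕ of these = min[-2, -3, -8, -1] = -8.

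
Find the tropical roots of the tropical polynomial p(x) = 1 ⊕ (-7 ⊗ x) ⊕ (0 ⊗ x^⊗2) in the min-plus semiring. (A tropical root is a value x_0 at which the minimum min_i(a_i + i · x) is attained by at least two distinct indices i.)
Roots: {-7, 8}

Each tropical root is a break point of the lower envelope of the lines y = a_i + i · x (there are 3 lines, with slopes 0, 1, ..., 2). Only the lines that attain the minimum somewhere contribute to roots; other lines are dominated. Here the surviving (envelope) indices are i = 2, i = 1, i = 0.
Intersections between consecutive envelope lines give the roots: for adjacent envelope indices i < j the intersection is x = (a_i − a_j) / (j − i). Reading off the sorted break points: {-7, 8}.
Verification: at each break x_0, at least two indices attain the minimum of min_i(a_i + i · x_0).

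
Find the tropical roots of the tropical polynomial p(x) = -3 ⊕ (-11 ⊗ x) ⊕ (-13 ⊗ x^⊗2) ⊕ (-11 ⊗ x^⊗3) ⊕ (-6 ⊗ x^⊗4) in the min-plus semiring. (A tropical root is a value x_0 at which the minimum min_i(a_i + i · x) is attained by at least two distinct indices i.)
Roots: {-5, -2, 2, 8}

Each tropical root is a break point of the lower envelope of the lines y = a_i + i · x (there are 5 lines, with slopes 0, 1, ..., 4). Only the lines that attain the minimum somewhere contribute to roots; other lines are dominated. Here the surviving (envelope) indices are i = 4, i = 3, i = 2, i = 1, i = 0.
Intersections between consecutive envelope lines give the roots: for adjacent envelope indices i < j the intersection is x = (a_i − a_j) / (j − i). Reading off the sorted break points: {-5, -2, 2, 8}.
Verification: at each break x_0, at least two indices attain the minimum of min_i(a_i + i · x_0).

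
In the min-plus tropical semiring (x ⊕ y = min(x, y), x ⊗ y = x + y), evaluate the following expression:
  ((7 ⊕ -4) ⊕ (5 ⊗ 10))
((7 ⊕ -4) ⊕ (5 ⊗ 10)) = -4

Expand innermost to outermost. Recall ⊕ takes the minimum of its arguments and ⊗ takes their sum. Working out the expression ((7 ⊕ -4) ⊕ (5 ⊗ 10)) gives -4.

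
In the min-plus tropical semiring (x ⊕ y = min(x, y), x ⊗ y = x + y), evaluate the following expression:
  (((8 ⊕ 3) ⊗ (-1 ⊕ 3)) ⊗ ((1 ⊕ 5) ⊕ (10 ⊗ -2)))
(((8 ⊕ 3) ⊗ (-1 ⊕ 3)) ⊗ ((1 ⊕ 5) ⊕ (10 ⊗ -2))) = 3

Expand innermost to outermost. Recall ⊕ takes the minimum of its arguments and ⊗ takes their sum. Working out the expression (((8 ⊕ 3) ⊗ (-1 ⊕ 3)) ⊗ ((1 ⊕ 5) ⊕ (10 ⊗ -2))) gives 3.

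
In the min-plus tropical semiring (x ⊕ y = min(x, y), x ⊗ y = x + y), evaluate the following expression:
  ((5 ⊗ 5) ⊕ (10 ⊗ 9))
((5 ⊗ 5) ⊕ (10 ⊗ 9)) = 10

Expand innermost to outermost. Recall ⊕ takes the minimum of its arguments and ⊗ takes their sum. Working out the expression ((5 ⊗ 5) ⊕ (10 ⊗ 9)) gives 10.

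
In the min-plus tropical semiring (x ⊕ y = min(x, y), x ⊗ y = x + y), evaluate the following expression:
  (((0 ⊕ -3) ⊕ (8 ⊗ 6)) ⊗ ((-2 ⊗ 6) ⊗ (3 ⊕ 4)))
(((0 ⊕ -3) ⊕ (8 ⊗ 6)) ⊗ ((-2 ⊗ 6) ⊗ (3 ⊕ 4))) = 4

Expand innermost to outermost. Recall ⊕ takes the minimum of its arguments and ⊗ takes their sum. Working out the expression (((0 ⊕ -3) ⊕ (8 ⊗ 6)) ⊗ ((-2 ⊗ 6) ⊗ (3 ⊕ 4))) gives 4.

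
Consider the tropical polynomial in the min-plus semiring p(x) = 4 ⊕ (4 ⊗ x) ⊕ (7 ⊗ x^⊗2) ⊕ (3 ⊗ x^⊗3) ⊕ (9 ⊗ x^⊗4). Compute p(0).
p(0) = 3

A tropical monomial a ⊗ x^⊗i evaluates to a + i · x. Evaluating each term at x = 0:
  Term 0 contributes 4 + 0 · 0 = 4
  Term 1 contributes 4 + 1 · 0 = 4
  Term 2 contributes 7 + 2 · 0 = 7
  Term 3 contributes 3 + 3 · 0 = 3
  Term 4 contributes 9 + 4 · 0 = 9
p(0) = ⊕ of these = min[4, 4, 7, 3, 9] = 3.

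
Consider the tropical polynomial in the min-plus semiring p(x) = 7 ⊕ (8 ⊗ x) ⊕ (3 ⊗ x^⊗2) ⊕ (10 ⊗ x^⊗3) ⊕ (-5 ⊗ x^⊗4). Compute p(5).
p(5) = 7

A tropical monomial a ⊗ x^⊗i evaluates to a + i · x. Evaluating each term at x = 5:
  Term 0 contributes 7 + 0 · 5 = 7
  Term 1 contributes 8 + 1 · 5 = 13
  Term 2 contributes 3 + 2 · 5 = 13
  Term 3 contributes 10 + 3 · 5 = 25
  Term 4 contributes -5 + 4 · 5 = 15
p(5) = ⊕ of these = min[7, 13, 13, 25, 15] = 7.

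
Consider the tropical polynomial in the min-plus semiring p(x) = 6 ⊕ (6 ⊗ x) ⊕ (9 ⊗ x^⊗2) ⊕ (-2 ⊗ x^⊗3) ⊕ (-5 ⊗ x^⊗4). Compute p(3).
p(3) = 6

A tropical monomial a ⊗ x^⊗i evaluates to a + i · x. Evaluating each term at x = 3:
  Term 0 contributes 6 + 0 · 3 = 6
  Term 1 contributes 6 + 1 · 3 = 9
  Term 2 contributes 9 + 2 · 3 = 15
  Term 3 contributes -2 + 3 · 3 = 7
  Term 4 contributes -5 + 4 · 3 = 7
p(3) = ⊕ of these = min[6, 9, 15, 7, 7] = 6.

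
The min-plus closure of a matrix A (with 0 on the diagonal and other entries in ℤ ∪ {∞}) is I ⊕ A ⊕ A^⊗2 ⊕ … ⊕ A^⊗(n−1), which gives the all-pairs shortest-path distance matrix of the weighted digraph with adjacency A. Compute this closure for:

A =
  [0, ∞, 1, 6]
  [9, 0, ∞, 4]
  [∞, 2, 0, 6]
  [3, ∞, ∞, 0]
Closure =
  [0, 3, 1, 6]
  [7, 0, 8, 4]
  [9, 2, 0, 6]
  [3, 6, 4, 0]

This is the Floyd-Warshall all-pairs shortest-path computation. For each intermediate vertex k = 0, 1, …, 3, update dist[i][j] ← min(dist[i][j], dist[i][k] + dist[k][j]). The final matrix gives, for each (i, j), the minimum total weight of any directed path from i to j (possibly empty when i = j).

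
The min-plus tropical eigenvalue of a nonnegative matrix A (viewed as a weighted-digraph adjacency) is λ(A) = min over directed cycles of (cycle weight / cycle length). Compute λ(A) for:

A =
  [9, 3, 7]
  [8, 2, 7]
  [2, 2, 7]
λ(A) = 2

Enumerate directed cycles and compute their means (weight / length). Sample:
  cycle 0 → 0: weight = 9, length = 1, mean = 9/1 ≈ 9.000
  cycle 1 → 1: weight = 2, length = 1, mean = 2/1 ≈ 2.000
  cycle 2 → 2: weight = 7, length = 1, mean = 7/1 ≈ 7.000
  cycle 0 → 1 → 0: weight = 11, length = 2, mean = 11/2 ≈ 5.500
  cycle 0 → 2 → 0: weight = 9, length = 2, mean = 9/2 ≈ 4.500
  cycle 1 → 0 → 1: weight = 11, length = 2, mean = 11/2 ≈ 5.500
Minimum mean = 2.000, attained e.g. along the cycle 1 → 1 with weight 2 and length 1. So λ(A) = 2/1 = 2.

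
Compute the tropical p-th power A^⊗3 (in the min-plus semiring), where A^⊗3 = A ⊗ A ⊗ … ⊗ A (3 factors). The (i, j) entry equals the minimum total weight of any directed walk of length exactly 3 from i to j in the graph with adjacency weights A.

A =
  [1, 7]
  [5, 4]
A^⊗3 =
  [3, 9]
  [7, 12]

Each entry (A^⊗3)_ij equals the minimum over all length-3 walks i = v_0 → v_1 → … → v_3 = j of Σ_t A[v_t][v_{t+1}]. For example, for (i, j) = (0, 1) we minimise over 4 possible intermediate vertex sequences; the minimum is 9, attained along the walk 0 → 0 → 0 → 1.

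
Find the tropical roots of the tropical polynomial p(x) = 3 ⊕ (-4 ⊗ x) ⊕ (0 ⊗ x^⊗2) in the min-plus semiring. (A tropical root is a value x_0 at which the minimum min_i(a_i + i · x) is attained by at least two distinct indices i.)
Roots: {-4, 7}

Each tropical root is a break point of the lower envelope of the lines y = a_i + i · x (there are 3 lines, with slopes 0, 1, ..., 2). Only the lines that attain the minimum somewhere contribute to roots; other lines are dominated. Here the surviving (envelope) indices are i = 2, i = 1, i = 0.
Intersections between consecutive envelope lines give the roots: for adjacent envelope indices i < j the intersection is x = (a_i − a_j) / (j − i). Reading off the sorted break points: {-4, 7}.
Verification: at each break x_0, at least two indices attain the minimum of min_i(a_i + i · x_0).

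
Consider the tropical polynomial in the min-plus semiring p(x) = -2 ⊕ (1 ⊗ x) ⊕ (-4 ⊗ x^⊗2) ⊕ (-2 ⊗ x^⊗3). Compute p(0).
p(0) = -4

A tropical monomial a ⊗ x^⊗i evaluates to a + i · x. Evaluating each term at x = 0:
  Term 0 contributes -2 + 0 · 0 = -2
  Term 1 contributes 1 + 1 · 0 = 1
  Term 2 contributes -4 + 2 · 0 = -4
  Term 3 contributes -2 + 3 · 0 = -2
p(0) = ⊕ of these = min[-2, 1, -4, -2] = -4.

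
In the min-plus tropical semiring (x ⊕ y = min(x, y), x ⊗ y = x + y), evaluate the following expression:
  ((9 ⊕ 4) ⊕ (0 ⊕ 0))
((9 ⊕ 4) ⊕ (0 ⊕ 0)) = 0

Expand innermost to outermost. Recall ⊕ takes the minimum of its arguments and ⊗ takes their sum. Working out the expression ((9 ⊕ 4) ⊕ (0 ⊕ 0)) gives 0.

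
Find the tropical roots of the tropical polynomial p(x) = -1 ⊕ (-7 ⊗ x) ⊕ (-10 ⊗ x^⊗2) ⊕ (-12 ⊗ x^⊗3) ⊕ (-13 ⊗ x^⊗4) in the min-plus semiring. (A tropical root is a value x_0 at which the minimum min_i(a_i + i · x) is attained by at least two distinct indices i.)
Roots: {1, 2, 3, 6}

Each tropical root is a break point of the lower envelope of the lines y = a_i + i · x (there are 5 lines, with slopes 0, 1, ..., 4). Only the lines that attain the minimum somewhere contribute to roots; other lines are dominated. Here the surviving (envelope) indices are i = 4, i = 3, i = 2, i = 1, i = 0.
Intersections between consecutive envelope lines give the roots: for adjacent envelope indices i < j the intersection is x = (a_i − a_j) / (j − i). Reading off the sorted break points: {1, 2, 3, 6}.
Verification: at each break x_0, at least two indices attain the minimum of min_i(a_i + i · x_0).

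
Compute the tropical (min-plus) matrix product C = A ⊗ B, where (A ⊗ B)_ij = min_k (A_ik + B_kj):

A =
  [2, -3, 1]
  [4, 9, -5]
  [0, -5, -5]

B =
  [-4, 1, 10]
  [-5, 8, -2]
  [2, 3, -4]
A ⊗ B =
  [-8, 3, -5]
  [-3, -2, -9]
  [-10, -2, -9]

Apply the min-plus product entry-by-entry:
  C[0][0] = min over k of (A[0][0] + B[0][0] = 2 + -4 = -2, A[0][1] + B[1][0] = -3 + -5 = -8, A[0][2] + B[2][0] = 1 + 2 = 3) = -8 (attained at k = 1)
  C[0][1] = min over k of (A[0][0] + B[0][1] = 2 + 1 = 3, A[0][1] + B[1][1] = -3 + 8 = 5, A[0][2] + B[2][1] = 1 + 3 = 4) = 3 (attained at k = 0)
  C[0][2] = min over k of (A[0][0] + B[0][2] = 2 + 10 = 12, A[0][1] + B[1][2] = -3 + -2 = -5, A[0][2] + B[2][2] = 1 + -4 = -3) = -5 (attained at k = 1)
  C[1][0] = min over k of (A[1][0] + B[0][0] = 4 + -4 = 0, A[1][1] + B[1][0] = 9 + -5 = 4, A[1][2] + B[2][0] = -5 + 2 = -3) = -3 (attained at k = 2)
  C[1][1] = min over k of (A[1][0] + B[0][1] = 4 + 1 = 5, A[1][1] + B[1][1] = 9 + 8 = 17, A[1][2] + B[2][1] = -5 + 3 = -2) = -2 (attained at k = 2)
  C[1][2] = min over k of (A[1][0] + B[0][2] = 4 + 10 = 14, A[1][1] + B[1][2] = 9 + -2 = 7, A[1][2] + B[2][2] = -5 + -4 = -9) = -9 (attained at k = 2)
  C[2][0] = min over k of (A[2][0] + B[0][0] = 0 + -4 = -4, A[2][1] + B[1][0] = -5 + -5 = -10, A[2][2] + B[2][0] = -5 + 2 = -3) = -10 (attained at k = 1)
  C[2][1] = min over k of (A[2][0] + B[0][1] = 0 + 1 = 1, A[2][1] + B[1][1] = -5 + 8 = 3, A[2][2] + B[2][1] = -5 + 3 = -2) = -2 (attained at k = 2)
  C[2][2] = min over k of (A[2][0] + B[0][2] = 0 + 10 = 10, A[2][1] + B[1][2] = -5 + -2 = -7, A[2][2] + B[2][2] = -5 + -4 = -9) = -9 (attained at k = 2)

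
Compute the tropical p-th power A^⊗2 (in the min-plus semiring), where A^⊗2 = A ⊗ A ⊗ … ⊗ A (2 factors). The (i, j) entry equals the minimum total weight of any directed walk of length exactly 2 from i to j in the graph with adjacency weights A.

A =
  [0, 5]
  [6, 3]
A^⊗2 =
  [0, 5]
  [6, 6]

Each entry (A^⊗2)_ij equals the minimum over all length-2 walks i = v_0 → v_1 → … → v_2 = j of Σ_t A[v_t][v_{t+1}]. For example, for (i, j) = (0, 1) we minimise over 2 possible intermediate vertex sequences; the minimum is 5, attained along the walk 0 → 0 → 1.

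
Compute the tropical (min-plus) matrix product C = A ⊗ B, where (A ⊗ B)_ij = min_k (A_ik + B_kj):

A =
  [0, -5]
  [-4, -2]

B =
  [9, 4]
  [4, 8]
A ⊗ B =
  [-1, 3]
  [2, 0]

Apply the min-plus product entry-by-entry:
  C[0][0] = min over k of (A[0][0] + B[0][0] = 0 + 9 = 9, A[0][1] + B[1][0] = -5 + 4 = -1) = -1 (attained at k = 1)
  C[0][1] = min over k of (A[0][0] + B[0][1] = 0 + 4 = 4, A[0][1] + B[1][1] = -5 + 8 = 3) = 3 (attained at k = 1)
  C[1][0] = min over k of (A[1][0] + B[0][0] = -4 + 9 = 5, A[1][1] + B[1][0] = -2 + 4 = 2) = 2 (attained at k = 1)
  C[1][1] = min over k of (A[1][0] + B[0][1] = -4 + 4 = 0, A[1][1] + B[1][1] = -2 + 8 = 6) = 0 (attained at k = 0)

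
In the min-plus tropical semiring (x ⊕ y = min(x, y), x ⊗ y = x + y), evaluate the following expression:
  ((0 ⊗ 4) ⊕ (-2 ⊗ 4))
((0 ⊗ 4) ⊕ (-2 ⊗ 4)) = 2

Expand innermost to outermost. Recall ⊕ takes the minimum of its arguments and ⊗ takes their sum. Working out the expression ((0 ⊗ 4) ⊕ (-2 ⊗ 4)) gives 2.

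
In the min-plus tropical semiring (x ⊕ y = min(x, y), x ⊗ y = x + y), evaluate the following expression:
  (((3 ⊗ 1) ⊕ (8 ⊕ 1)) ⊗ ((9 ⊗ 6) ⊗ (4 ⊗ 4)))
(((3 ⊗ 1) ⊕ (8 ⊕ 1)) ⊗ ((9 ⊗ 6) ⊗ (4 ⊗ 4))) = 24

Expand innermost to outermost. Recall ⊕ takes the minimum of its arguments and ⊗ takes their sum. Working out the expression (((3 ⊗ 1) ⊕ (8 ⊕ 1)) ⊗ ((9 ⊗ 6) ⊗ (4 ⊗ 4))) gives 24.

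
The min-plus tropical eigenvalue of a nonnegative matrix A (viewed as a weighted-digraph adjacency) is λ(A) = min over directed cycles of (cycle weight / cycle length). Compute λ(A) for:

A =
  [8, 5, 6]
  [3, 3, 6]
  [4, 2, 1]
λ(A) = 1

Enumerate directed cycles and compute their means (weight / length). Sample:
  cycle 0 → 0: weight = 8, length = 1, mean = 8/1 ≈ 8.000
  cycle 1 → 1: weight = 3, length = 1, mean = 3/1 ≈ 3.000
  cycle 2 → 2: weight = 1, length = 1, mean = 1/1 ≈ 1.000
  cycle 0 → 1 → 0: weight = 8, length = 2, mean = 8/2 ≈ 4.000
  cycle 0 → 2 → 0: weight = 10, length = 2, mean = 10/2 ≈ 5.000
  cycle 1 → 0 → 1: weight = 8, length = 2, mean = 8/2 ≈ 4.000
Minimum mean = 1.000, attained e.g. along the cycle 2 → 2 with weight 1 and length 1. So λ(A) = 1/1 = 1.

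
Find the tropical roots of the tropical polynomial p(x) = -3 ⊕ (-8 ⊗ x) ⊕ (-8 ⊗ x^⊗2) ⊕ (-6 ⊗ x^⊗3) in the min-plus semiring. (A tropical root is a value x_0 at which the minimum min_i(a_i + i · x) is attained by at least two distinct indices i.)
Roots: {-2, 0, 5}

Each tropical root is a break point of the lower envelope of the lines y = a_i + i · x (there are 4 lines, with slopes 0, 1, ..., 3). Only the lines that attain the minimum somewhere contribute to roots; other lines are dominated. Here the surviving (envelope) indices are i = 3, i = 2, i = 1, i = 0.
Intersections between consecutive envelope lines give the roots: for adjacent envelope indices i < j the intersection is x = (a_i − a_j) / (j − i). Reading off the sorted break points: {-2, 0, 5}.
Verification: at each break x_0, at least two indices attain the minimum of min_i(a_i + i · x_0).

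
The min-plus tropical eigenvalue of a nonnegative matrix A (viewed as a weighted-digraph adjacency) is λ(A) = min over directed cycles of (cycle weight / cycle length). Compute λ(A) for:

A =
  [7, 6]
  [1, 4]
λ(A) = 7/2

Enumerate directed cycles and compute their means (weight / length). Sample:
  cycle 0 → 0: weight = 7, length = 1, mean = 7/1 ≈ 7.000
  cycle 1 → 1: weight = 4, length = 1, mean = 4/1 ≈ 4.000
  cycle 0 → 1 → 0: weight = 7, length = 2, mean = 7/2 ≈ 3.500
  cycle 1 → 0 → 1: weight = 7, length = 2, mean = 7/2 ≈ 3.500
Minimum mean = 3.500, attained e.g. along the cycle 0 → 1 → 0 with weight 7 and length 2. So λ(A) = 7/2 = 7/2.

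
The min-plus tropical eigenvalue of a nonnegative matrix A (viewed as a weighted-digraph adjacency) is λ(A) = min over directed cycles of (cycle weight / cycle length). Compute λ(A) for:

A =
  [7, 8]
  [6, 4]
λ(A) = 4

Enumerate directed cycles and compute their means (weight / length). Sample:
  cycle 0 → 0: weight = 7, length = 1, mean = 7/1 ≈ 7.000
  cycle 1 → 1: weight = 4, length = 1, mean = 4/1 ≈ 4.000
  cycle 0 → 1 → 0: weight = 14, length = 2, mean = 14/2 ≈ 7.000
  cycle 1 → 0 → 1: weight = 14, length = 2, mean = 14/2 ≈ 7.000
Minimum mean = 4.000, attained e.g. along the cycle 1 → 1 with weight 4 and length 1. So λ(A) = 4/1 = 4.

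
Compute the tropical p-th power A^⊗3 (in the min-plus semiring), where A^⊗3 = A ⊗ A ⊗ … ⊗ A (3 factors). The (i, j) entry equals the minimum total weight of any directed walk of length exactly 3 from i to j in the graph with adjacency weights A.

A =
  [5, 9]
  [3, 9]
A^⊗3 =
  [15, 19]
  [13, 17]

Each entry (A^⊗3)_ij equals the minimum over all length-3 walks i = v_0 → v_1 → … → v_3 = j of Σ_t A[v_t][v_{t+1}]. For example, for (i, j) = (0, 1) we minimise over 4 possible intermediate vertex sequences; the minimum is 19, attained along the walk 0 → 0 → 0 → 1.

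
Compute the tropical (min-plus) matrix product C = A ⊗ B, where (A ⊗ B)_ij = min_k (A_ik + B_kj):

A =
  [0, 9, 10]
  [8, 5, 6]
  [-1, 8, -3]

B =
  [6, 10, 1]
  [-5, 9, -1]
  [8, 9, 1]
A ⊗ B =
  [4, 10, 1]
  [0, 14, 4]
  [3, 6, -2]

Apply the min-plus product entry-by-entry:
  C[0][0] = min over k of (A[0][0] + B[0][0] = 0 + 6 = 6, A[0][1] + B[1][0] = 9 + -5 = 4, A[0][2] + B[2][0] = 10 + 8 = 18) = 4 (attained at k = 1)
  C[0][1] = min over k of (A[0][0] + B[0][1] = 0 + 10 = 10, A[0][1] + B[1][1] = 9 + 9 = 18, A[0][2] + B[2][1] = 10 + 9 = 19) = 10 (attained at k = 0)
  C[0][2] = min over k of (A[0][0] + B[0][2] = 0 + 1 = 1, A[0][1] + B[1][2] = 9 + -1 = 8, A[0][2] + B[2][2] = 10 + 1 = 11) = 1 (attained at k = 0)
  C[1][0] = min over k of (A[1][0] + B[0][0] = 8 + 6 = 14, A[1][1] + B[1][0] = 5 + -5 = 0, A[1][2] + B[2][0] = 6 + 8 = 14) = 0 (attained at k = 1)
  C[1][1] = min over k of (A[1][0] + B[0][1] = 8 + 10 = 18, A[1][1] + B[1][1] = 5 + 9 = 14, A[1][2] + B[2][1] = 6 + 9 = 15) = 14 (attained at k = 1)
  C[1][2] = min over k of (A[1][0] + B[0][2] = 8 + 1 = 9, A[1][1] + B[1][2] = 5 + -1 = 4, A[1][2] + B[2][2] = 6 + 1 = 7) = 4 (attained at k = 1)
  C[2][0] = min over k of (A[2][0] + B[0][0] = -1 + 6 = 5, A[2][1] + B[1][0] = 8 + -5 = 3, A[2][2] + B[2][0] = -3 + 8 = 5) = 3 (attained at k = 1)
  C[2][1] = min over k of (A[2][0] + B[0][1] = -1 + 10 = 9, A[2][1] + B[1][1] = 8 + 9 = 17, A[2][2] + B[2][1] = -3 + 9 = 6) = 6 (attained at k = 2)
  C[2][2] = min over k of (A[2][0] + B[0][2] = -1 + 1 = 0, A[2][1] + B[1][2] = 8 + -1 = 7, A[2][2] + B[2][2] = -3 + 1 = -2) = -2 (attained at k = 2)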